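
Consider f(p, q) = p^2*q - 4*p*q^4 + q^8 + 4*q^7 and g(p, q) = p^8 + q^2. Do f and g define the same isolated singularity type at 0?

The Hessian of f at 0 has rank 0. Corank 2; j^3 = p^2*q has shape L^2 M (L != M), so D-series; mu = 9 gives D_9. The Hessian of g at 0 has rank 1. Corank 1: A-series; mu = 7 gives A_7. f is D_9 but g is A_7, hence not right-equivalent.

No.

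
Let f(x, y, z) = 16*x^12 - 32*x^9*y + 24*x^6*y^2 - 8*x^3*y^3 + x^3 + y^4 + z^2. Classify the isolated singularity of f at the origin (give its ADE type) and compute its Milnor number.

The Hessian of f at 0 is [[0, 0, 0], [0, 0, 0], [0, 0, 2]] with rank 1, so corank 2. A Groebner basis of the Jacobian ideal J(f) in C{x,y,z} is {y^3, x^2, z}; counting standard monomials gives mu = 6. Corank 2; j^3 = x^3 is a perfect cube, so E-series; the 4-jet and mu = 6 give E_6.

Type E_6, Milnor number mu = 6.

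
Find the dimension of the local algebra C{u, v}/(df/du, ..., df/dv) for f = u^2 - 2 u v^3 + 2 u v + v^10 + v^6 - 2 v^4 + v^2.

9

The Hessian of f at 0 is [[2, 2], [2, 2]] with rank 1, so corank 1. A Groebner basis of the Jacobian ideal J(f) in C{u,v} is {u^3 + 3*u^2*v + 3*u*v^2 + u + v, -u + v^3 - v}; counting standard monomials gives mu = 9. Corank 1: A-series; mu = 9 gives A_9.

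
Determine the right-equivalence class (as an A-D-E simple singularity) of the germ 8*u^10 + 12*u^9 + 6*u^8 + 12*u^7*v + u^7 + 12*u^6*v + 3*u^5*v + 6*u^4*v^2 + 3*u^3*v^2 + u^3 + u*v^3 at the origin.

The Hessian of f at 0 has rank 0. Corank 2; j^3 = u^3 is a perfect cube, so E-series; the 4-jet and mu = 7 give E_7.

E7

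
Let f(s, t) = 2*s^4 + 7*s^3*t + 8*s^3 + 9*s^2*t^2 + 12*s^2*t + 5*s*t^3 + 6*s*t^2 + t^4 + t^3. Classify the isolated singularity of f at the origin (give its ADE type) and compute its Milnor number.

The Hessian of f at 0 has rank 0. Corank 2; j^3 = (2*s + t)^3 is a perfect cube, so E-series; the 4-jet and mu = 7 give E_7.

Type E_7, Milnor number mu = 7.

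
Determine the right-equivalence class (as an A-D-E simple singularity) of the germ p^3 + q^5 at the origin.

E8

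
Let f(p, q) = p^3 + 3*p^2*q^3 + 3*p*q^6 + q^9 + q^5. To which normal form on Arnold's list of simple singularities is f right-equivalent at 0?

E_8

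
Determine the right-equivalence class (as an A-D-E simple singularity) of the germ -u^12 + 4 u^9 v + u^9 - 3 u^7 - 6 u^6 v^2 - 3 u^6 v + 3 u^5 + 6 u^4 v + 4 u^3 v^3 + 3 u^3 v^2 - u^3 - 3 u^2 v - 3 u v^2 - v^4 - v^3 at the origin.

The Hessian of f at 0 has rank 0. Corank 2; j^3 = -(u + v)^3 is a perfect cube, so E-series; the 4-jet and mu = 6 give E_6.

E_6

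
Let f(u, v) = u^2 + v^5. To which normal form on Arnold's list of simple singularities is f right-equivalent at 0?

A_{4}

The Hessian of f at 0 is [[2, 0], [0, 0]] with rank 1, so corank 1. A Groebner basis of the Jacobian ideal J(f) in C{u,v} is {v^4, u}; counting standard monomials gives mu = 4. Corank 1: A-series; mu = 4 gives A_4.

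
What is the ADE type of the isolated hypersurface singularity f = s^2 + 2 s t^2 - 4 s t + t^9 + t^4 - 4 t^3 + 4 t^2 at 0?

A8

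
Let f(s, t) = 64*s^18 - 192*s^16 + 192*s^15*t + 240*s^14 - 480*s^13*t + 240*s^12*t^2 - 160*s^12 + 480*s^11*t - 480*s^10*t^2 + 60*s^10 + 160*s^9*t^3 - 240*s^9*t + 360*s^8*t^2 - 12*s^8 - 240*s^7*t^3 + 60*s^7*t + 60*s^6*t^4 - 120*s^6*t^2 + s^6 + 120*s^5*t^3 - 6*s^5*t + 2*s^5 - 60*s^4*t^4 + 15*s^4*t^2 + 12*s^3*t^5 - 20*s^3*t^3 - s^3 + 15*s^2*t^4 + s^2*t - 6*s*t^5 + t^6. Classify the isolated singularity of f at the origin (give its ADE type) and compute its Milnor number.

The Hessian of f at 0 has rank 0. Corank 2; j^3 = -s^2*(s - t) has shape L^2 M (L != M), so D-series; mu = 7 gives D_7.

Type D_{7}, Milnor number mu = 7.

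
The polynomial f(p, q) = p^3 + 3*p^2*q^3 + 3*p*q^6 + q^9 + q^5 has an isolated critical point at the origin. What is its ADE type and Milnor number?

Type E8, Milnor number mu = 8.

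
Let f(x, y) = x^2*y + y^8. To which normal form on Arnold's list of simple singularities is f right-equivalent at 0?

D9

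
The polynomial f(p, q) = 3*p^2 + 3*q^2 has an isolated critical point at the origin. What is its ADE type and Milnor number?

Type A_{1}, Milnor number mu = 1.

The Hessian of f at 0 has rank 2. Corank 0: nondegenerate Morse point, so A_1.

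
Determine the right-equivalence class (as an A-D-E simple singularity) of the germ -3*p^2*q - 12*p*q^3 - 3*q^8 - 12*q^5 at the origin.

The Hessian of f at 0 is [[0, 0], [0, 0]] with rank 0, so corank 2. A Groebner basis of the Jacobian ideal J(f) in C{p,q} is {p^4, p^3*q - p^2 - 2*p*q^2, p^3/2 + p^2*q^2, p*q/2 + q^3}; counting standard monomials gives mu = 9. Corank 2; j^3 = -3*p^2*q has shape L^2 M (L != M), so D-series; mu = 9 gives D_9.

D_{9}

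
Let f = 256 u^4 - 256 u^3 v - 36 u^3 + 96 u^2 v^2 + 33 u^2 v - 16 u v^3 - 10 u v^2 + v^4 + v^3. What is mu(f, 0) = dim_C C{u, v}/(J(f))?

The Hessian of f at 0 has rank 0. Corank 2; j^3 = -(3*u - v)^2*(4*u - v) has shape L^2 M (L != M), so D-series; mu = 5 gives D_5.

5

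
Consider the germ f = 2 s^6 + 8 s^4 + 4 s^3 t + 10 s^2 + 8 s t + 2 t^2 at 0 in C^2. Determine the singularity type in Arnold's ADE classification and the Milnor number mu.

Type A_1, Milnor number mu = 1.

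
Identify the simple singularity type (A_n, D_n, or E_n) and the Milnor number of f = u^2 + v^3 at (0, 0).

Type A2, Milnor number mu = 2.

The Hessian of f at 0 has rank 1. Corank 1: A-series; mu = 2 gives A_2.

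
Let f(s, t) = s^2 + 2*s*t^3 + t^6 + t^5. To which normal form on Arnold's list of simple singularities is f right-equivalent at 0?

The Hessian of f at 0 has rank 1. Corank 1: A-series; mu = 4 gives A_4.

A4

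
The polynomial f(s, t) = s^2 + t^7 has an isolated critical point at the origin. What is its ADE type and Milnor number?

Type A6, Milnor number mu = 6.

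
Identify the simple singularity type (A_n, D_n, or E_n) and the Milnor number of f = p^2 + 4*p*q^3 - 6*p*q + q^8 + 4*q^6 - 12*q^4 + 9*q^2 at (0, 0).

Type A_{7}, Milnor number mu = 7.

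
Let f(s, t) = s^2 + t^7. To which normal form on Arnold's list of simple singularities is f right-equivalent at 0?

The Hessian of f at 0 has rank 1. Corank 1: A-series; mu = 6 gives A_6.

A6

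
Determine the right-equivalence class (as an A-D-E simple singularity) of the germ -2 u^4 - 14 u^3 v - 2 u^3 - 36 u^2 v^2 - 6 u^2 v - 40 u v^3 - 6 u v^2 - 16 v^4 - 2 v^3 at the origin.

E_7

The Hessian of f at 0 is [[0, 0], [0, 0]] with rank 0, so corank 2. A Groebner basis of the Jacobian ideal J(f) in C{u,v} is {3*u^2 + 6*u*v + v^4 + v^3 + 3*v^2, u^3 + 9*u^2 + 18*u*v + 4*v^3 + 9*v^2, u^2*v - 5*u^2 - 10*u*v - 8*v^3/3 - 5*v^2, 2*u^2 + u*v^2 + 4*u*v + 5*v^3/3 + 2*v^2}; counting standard monomials gives mu = 7. Corank 2; j^3 = -2*(u + v)^3 is a perfect cube, so E-series; the 4-jet and mu = 7 give E_7.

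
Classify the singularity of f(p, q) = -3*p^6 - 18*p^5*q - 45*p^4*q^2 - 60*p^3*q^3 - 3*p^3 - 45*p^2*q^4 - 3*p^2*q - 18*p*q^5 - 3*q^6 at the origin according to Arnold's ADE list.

D_7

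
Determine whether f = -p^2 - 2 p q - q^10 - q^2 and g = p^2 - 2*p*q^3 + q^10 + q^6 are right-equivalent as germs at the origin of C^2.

The Hessian of f at 0 has rank 1. Corank 1: A-series; mu = 9 gives A_9. The Hessian of g at 0 has rank 1. Corank 1: A-series; mu = 9 gives A_9. Both have type A_9, hence right-equivalent.

Yes.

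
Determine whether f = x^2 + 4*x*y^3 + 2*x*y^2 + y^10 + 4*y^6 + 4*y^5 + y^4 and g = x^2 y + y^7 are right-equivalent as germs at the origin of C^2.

No.

The Hessian of f at 0 has rank 1. Corank 1: A-series; mu = 9 gives A_9. The Hessian of g at 0 has rank 0. Corank 2; j^3 = x^2*y has shape L^2 M (L != M), so D-series; mu = 8 gives D_8. f is A_9 but g is D_8, hence not right-equivalent.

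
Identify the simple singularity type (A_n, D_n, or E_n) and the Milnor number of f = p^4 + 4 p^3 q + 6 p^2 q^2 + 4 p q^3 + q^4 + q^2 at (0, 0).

Type A_{3}, Milnor number mu = 3.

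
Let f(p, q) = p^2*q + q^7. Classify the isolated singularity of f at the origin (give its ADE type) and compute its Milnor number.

The Hessian of f at 0 has rank 0. Corank 2; j^3 = p^2*q has shape L^2 M (L != M), so D-series; mu = 8 gives D_8.

Type D_8, Milnor number mu = 8.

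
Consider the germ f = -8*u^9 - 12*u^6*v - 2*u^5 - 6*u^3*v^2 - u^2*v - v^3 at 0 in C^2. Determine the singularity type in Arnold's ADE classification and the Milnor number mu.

Type D_{4}, Milnor number mu = 4.

The Hessian of f at 0 has rank 0. Corank 2; j^3 = -v*(u^2 + v^2) splits into three distinct lines over C (the quadratic factor has nonzero discriminant), so D_4.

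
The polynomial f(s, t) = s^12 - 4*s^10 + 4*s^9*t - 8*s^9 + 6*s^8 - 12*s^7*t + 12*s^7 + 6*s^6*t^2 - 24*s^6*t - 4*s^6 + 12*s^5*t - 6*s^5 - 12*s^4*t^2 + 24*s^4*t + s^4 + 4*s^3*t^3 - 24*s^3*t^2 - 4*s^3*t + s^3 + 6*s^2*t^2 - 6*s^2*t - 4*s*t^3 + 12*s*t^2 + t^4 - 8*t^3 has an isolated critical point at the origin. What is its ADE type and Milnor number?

The Hessian of f at 0 has rank 0. Corank 2; j^3 = (s - 2*t)^3 is a perfect cube, so E-series; the 4-jet and mu = 6 give E_6.

Type E6, Milnor number mu = 6.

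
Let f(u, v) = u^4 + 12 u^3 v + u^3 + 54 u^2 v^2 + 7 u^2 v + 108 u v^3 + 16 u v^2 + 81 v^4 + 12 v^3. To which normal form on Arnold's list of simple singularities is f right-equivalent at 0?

D_{5}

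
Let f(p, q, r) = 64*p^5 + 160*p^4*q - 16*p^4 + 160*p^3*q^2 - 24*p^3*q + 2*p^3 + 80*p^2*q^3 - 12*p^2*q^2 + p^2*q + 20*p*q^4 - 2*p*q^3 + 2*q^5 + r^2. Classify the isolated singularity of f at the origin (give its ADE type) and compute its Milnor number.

Type D_6, Milnor number mu = 6.

The Hessian of f at 0 has rank 1. Corank 2; j^3 = p^2*(2*p + q) has shape L^2 M (L != M), so D-series; mu = 6 gives D_6.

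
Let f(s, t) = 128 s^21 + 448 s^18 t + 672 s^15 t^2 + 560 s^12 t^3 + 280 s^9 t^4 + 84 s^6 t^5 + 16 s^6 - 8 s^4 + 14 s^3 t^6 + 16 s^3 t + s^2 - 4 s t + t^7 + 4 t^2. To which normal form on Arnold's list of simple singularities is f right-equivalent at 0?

A6

The Hessian of f at 0 has rank 1. Corank 1: A-series; mu = 6 gives A_6.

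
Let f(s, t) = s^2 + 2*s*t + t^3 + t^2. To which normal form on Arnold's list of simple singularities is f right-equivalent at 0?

A_{2}

The Hessian of f at 0 has rank 1. Corank 1: A-series; mu = 2 gives A_2.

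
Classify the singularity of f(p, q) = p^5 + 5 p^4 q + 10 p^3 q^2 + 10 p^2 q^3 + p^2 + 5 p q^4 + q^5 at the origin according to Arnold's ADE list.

The Hessian of f at 0 has rank 1. Corank 1: A-series; mu = 4 gives A_4.

A4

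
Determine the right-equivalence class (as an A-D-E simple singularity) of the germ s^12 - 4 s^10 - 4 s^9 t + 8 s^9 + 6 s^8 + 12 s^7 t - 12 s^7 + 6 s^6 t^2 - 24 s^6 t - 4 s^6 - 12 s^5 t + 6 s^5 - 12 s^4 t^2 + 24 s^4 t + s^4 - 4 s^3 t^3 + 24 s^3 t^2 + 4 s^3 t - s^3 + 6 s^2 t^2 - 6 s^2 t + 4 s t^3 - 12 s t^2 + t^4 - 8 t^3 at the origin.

E_{6}

The Hessian of f at 0 has rank 0. Corank 2; j^3 = -(s + 2*t)^3 is a perfect cube, so E-series; the 4-jet and mu = 6 give E_6.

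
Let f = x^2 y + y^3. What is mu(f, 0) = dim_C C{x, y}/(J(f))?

4

The Hessian of f at 0 has rank 0. Corank 2; j^3 = y*(x^2 + y^2) splits into three distinct lines over C (the quadratic factor has nonzero discriminant), so D_4.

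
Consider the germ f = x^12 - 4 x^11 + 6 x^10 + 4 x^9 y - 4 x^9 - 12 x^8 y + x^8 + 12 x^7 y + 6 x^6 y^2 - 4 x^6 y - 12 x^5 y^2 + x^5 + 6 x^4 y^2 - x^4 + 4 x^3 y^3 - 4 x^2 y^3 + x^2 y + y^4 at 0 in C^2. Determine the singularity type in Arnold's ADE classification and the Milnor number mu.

Type D_{5}, Milnor number mu = 5.

The Hessian of f at 0 has rank 0. Corank 2; j^3 = x^2*y has shape L^2 M (L != M), so D-series; mu = 5 gives D_5.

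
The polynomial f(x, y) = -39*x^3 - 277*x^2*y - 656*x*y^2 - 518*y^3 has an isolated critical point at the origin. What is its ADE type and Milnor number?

Type D_4, Milnor number mu = 4.

The Hessian of f at 0 has rank 0. Corank 2; j^3 = -(3*x + 7*y)*(13*x^2 + 62*x*y + 74*y^2) splits into three distinct lines over C (the quadratic factor has nonzero discriminant), so D_4.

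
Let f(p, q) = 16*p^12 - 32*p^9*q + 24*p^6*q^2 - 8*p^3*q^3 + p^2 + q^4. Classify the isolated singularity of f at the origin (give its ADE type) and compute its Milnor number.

Type A_{3}, Milnor number mu = 3.

The Hessian of f at 0 has rank 1. Corank 1: A-series; mu = 3 gives A_3.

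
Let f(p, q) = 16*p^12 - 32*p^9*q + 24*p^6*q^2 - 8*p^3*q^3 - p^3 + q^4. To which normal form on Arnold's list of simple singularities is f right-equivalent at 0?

The Hessian of f at 0 has rank 0. Corank 2; j^3 = -p^3 is a perfect cube, so E-series; the 4-jet and mu = 6 give E_6.

E6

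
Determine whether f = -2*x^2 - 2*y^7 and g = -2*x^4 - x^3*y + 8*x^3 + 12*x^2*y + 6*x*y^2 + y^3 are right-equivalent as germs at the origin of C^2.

The Hessian of f at 0 has rank 1. Corank 1: A-series; mu = 6 gives A_6. The Hessian of g at 0 has rank 0. Corank 2; j^3 = (2*x + y)^3 is a perfect cube, so E-series; the 4-jet and mu = 7 give E_7. f is A_6 but g is E_7, hence not right-equivalent.

No.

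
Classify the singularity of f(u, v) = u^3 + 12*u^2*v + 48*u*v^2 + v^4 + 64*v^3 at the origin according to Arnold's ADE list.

The Hessian of f at 0 is [[0, 0], [0, 0]] with rank 0, so corank 2. A Groebner basis of the Jacobian ideal J(f) in C{u,v} is {v^3, u^2 + 8*u*v + 16*v^2}; counting standard monomials gives mu = 6. Corank 2; j^3 = (u + 4*v)^3 is a perfect cube, so E-series; the 4-jet and mu = 6 give E_6.

E6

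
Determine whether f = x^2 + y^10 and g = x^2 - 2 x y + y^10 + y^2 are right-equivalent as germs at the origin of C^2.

Yes.

The Hessian of f at 0 has rank 1. Corank 1: A-series; mu = 9 gives A_9. The Hessian of g at 0 has rank 1. Corank 1: A-series; mu = 9 gives A_9. Both have type A_9, hence right-equivalent.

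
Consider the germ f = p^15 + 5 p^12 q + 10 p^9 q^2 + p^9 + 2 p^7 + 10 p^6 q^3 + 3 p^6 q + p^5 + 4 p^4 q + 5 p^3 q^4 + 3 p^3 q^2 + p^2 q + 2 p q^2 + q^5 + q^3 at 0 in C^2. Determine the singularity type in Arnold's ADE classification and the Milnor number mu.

Type D_6, Milnor number mu = 6.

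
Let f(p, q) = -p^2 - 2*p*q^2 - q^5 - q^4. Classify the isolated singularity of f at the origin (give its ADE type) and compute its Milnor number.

Type A_{4}, Milnor number mu = 4.

The Hessian of f at 0 has rank 1. Corank 1: A-series; mu = 4 gives A_4.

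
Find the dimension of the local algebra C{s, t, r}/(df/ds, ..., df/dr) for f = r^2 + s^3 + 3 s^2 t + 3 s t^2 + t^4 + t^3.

6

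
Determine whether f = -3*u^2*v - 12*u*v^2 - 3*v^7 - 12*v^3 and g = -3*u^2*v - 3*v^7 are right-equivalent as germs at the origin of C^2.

Yes.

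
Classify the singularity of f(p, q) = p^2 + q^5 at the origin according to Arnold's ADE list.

A4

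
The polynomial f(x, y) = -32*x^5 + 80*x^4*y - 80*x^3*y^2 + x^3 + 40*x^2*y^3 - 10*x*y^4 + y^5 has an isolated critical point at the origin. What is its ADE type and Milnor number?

Type E_{8}, Milnor number mu = 8.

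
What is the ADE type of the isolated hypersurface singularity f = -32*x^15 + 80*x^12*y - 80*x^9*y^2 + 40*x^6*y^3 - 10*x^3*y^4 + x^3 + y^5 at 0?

E8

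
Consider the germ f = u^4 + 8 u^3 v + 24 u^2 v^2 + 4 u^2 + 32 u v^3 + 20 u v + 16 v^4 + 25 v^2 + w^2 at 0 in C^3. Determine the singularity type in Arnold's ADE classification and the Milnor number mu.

Type A_{3}, Milnor number mu = 3.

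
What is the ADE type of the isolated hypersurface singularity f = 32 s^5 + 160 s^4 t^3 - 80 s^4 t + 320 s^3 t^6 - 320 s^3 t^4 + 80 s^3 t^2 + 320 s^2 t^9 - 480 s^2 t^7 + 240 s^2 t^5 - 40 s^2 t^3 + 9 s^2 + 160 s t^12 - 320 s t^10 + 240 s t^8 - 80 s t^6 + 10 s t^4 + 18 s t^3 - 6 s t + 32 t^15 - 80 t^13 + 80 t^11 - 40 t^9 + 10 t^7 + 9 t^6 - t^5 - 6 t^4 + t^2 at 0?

The Hessian of f at 0 has rank 1. Corank 1: A-series; mu = 4 gives A_4.

A4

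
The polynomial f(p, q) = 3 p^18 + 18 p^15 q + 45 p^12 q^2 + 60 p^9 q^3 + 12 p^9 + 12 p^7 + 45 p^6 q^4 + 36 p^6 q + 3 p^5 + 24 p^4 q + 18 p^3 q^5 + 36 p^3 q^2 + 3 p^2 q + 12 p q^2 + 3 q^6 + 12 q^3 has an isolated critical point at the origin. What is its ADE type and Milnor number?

Type D_{7}, Milnor number mu = 7.

The Hessian of f at 0 has rank 0. Corank 2; j^3 = 3*q*(p + 2*q)^2 has shape L^2 M (L != M), so D-series; mu = 7 gives D_7.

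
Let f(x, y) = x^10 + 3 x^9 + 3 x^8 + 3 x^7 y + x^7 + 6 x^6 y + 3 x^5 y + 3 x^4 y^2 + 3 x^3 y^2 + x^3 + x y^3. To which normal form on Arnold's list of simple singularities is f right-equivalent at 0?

The Hessian of f at 0 has rank 0. Corank 2; j^3 = x^3 is a perfect cube, so E-series; the 4-jet and mu = 7 give E_7.

E_{7}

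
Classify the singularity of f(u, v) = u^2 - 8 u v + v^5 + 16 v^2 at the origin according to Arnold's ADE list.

The Hessian of f at 0 has rank 1. Corank 1: A-series; mu = 4 gives A_4.

A_{4}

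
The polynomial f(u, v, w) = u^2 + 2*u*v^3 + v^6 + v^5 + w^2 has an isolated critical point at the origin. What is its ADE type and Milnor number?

Type A4, Milnor number mu = 4.

The Hessian of f at 0 has rank 2. Corank 1: A-series; mu = 4 gives A_4.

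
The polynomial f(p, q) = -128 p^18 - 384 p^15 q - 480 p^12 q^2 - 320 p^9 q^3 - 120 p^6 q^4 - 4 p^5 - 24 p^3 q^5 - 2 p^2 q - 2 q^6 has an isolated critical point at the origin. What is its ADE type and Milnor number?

Type D_{7}, Milnor number mu = 7.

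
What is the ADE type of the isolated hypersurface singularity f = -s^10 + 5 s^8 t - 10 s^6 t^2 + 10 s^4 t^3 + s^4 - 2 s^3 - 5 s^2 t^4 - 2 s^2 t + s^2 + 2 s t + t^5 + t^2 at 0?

The Hessian of f at 0 has rank 1. Corank 1: A-series; mu = 4 gives A_4.

A_4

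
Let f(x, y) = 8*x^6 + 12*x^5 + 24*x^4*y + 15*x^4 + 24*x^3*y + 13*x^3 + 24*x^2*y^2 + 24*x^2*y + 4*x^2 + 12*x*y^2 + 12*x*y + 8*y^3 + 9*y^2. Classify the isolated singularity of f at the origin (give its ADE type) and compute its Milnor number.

Type A_2, Milnor number mu = 2.

The Hessian of f at 0 has rank 1. Corank 1: A-series; mu = 2 gives A_2.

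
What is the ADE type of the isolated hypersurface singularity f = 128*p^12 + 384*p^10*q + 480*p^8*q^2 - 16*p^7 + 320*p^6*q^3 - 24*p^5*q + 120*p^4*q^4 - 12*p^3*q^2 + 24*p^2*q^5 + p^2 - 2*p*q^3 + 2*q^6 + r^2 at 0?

The Hessian of f at 0 has rank 2. Corank 1: A-series; mu = 5 gives A_5.

A_{5}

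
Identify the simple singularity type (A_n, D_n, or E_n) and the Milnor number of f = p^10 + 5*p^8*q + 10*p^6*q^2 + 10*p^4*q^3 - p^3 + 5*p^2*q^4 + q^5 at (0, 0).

Type E_8, Milnor number mu = 8.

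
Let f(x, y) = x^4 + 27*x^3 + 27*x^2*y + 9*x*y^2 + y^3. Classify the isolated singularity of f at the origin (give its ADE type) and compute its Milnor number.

Type E6, Milnor number mu = 6.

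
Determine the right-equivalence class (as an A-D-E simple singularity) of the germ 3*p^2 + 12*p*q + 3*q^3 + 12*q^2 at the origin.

A2

The Hessian of f at 0 is [[6, 12], [12, 24]] with rank 1, so corank 1. A Groebner basis of the Jacobian ideal J(f) in C{p,q} is {q^2, p + 2*q}; counting standard monomials gives mu = 2. Corank 1: A-series; mu = 2 gives A_2.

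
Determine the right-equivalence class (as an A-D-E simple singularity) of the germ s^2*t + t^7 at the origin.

D8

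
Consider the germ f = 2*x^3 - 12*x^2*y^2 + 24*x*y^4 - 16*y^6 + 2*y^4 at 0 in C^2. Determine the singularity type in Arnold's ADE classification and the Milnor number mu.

The Hessian of f at 0 has rank 0. Corank 2; j^3 = 2*x^3 is a perfect cube, so E-series; the 4-jet and mu = 6 give E_6.

Type E6, Milnor number mu = 6.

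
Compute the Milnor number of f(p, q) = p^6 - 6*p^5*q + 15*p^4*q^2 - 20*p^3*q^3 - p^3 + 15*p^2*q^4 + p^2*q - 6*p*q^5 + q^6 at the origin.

7

The Hessian of f at 0 has rank 0. Corank 2; j^3 = -p^2*(p - q) has shape L^2 M (L != M), so D-series; mu = 7 gives D_7.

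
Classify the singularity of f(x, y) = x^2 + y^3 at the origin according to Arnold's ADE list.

A2

The Hessian of f at 0 has rank 1. Corank 1: A-series; mu = 2 gives A_2.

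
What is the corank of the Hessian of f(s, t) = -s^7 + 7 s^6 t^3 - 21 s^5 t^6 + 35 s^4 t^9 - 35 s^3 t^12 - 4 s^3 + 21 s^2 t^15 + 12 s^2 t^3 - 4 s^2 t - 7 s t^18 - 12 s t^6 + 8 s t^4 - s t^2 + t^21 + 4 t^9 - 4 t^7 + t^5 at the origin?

2

The Hessian at 0 is [[0, 0], [0, 0]] of rank 0; hence corank 2.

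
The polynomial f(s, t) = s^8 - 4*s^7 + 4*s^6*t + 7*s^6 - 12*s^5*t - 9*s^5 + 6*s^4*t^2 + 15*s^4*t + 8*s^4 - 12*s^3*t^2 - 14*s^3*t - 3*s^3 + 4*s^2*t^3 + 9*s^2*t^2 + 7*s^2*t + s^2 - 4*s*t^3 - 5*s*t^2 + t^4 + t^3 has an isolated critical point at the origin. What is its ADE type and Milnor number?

Type A2, Milnor number mu = 2.

The Hessian of f at 0 is [[2, 0], [0, 0]] with rank 1, so corank 1. A Groebner basis of the Jacobian ideal J(f) in C{s,t} is {t^2, s}; counting standard monomials gives mu = 2. Corank 1: A-series; mu = 2 gives A_2.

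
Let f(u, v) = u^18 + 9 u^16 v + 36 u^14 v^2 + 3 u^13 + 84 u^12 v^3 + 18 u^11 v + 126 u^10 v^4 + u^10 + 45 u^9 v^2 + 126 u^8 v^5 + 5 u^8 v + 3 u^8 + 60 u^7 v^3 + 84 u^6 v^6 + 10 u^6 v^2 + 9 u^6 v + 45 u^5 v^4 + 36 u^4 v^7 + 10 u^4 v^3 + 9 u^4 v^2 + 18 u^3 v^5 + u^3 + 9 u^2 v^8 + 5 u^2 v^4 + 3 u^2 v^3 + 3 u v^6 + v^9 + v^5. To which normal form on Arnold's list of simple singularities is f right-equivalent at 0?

E_{8}

The Hessian of f at 0 has rank 0. Corank 2; j^3 = u^3 is a perfect cube, so E-series; the 5-jet and mu = 8 give E_8.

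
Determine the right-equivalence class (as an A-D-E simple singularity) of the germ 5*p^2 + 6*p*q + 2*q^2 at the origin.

The Hessian of f at 0 has rank 2. Corank 0: nondegenerate Morse point, so A_1.

A_1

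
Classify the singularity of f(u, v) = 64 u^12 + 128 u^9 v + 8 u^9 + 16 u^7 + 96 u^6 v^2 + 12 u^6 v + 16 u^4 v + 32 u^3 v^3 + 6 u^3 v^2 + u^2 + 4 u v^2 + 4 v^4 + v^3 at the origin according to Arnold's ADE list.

The Hessian of f at 0 has rank 1. Corank 1: A-series; mu = 2 gives A_2.

A_2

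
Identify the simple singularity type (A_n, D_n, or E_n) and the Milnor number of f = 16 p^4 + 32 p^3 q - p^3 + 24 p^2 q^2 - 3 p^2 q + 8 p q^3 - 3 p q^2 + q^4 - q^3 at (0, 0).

Type E_6, Milnor number mu = 6.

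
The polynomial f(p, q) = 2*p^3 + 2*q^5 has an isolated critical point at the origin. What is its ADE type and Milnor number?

Type E_{8}, Milnor number mu = 8.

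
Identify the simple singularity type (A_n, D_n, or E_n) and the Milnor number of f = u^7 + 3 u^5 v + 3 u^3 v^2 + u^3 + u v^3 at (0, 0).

Type E_{7}, Milnor number mu = 7.

The Hessian of f at 0 is [[0, 0], [0, 0]] with rank 0, so corank 2. A Groebner basis of the Jacobian ideal J(f) in C{u,v} is {u^3, u*v^2, 3*u^2 + v^3}; counting standard monomials gives mu = 7. Corank 2; j^3 = u^3 is a perfect cube, so E-series; the 4-jet and mu = 7 give E_7.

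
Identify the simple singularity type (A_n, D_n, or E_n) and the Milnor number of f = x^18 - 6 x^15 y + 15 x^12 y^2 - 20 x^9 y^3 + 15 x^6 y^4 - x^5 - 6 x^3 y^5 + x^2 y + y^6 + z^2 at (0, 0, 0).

Type D_7, Milnor number mu = 7.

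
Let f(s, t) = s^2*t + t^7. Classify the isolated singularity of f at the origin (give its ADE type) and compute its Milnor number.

The Hessian of f at 0 has rank 0. Corank 2; j^3 = s^2*t has shape L^2 M (L != M), so D-series; mu = 8 gives D_8.

Type D_8, Milnor number mu = 8.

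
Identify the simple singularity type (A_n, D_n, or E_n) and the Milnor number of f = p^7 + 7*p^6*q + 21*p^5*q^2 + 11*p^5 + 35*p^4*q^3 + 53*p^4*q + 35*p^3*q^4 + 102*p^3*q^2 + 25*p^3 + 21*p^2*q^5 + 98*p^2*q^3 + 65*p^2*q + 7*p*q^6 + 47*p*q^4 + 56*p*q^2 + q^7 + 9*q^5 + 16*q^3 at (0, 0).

Type D_6, Milnor number mu = 6.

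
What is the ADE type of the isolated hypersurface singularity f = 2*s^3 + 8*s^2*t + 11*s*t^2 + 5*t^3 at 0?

D_4

The Hessian of f at 0 has rank 0. Corank 2; j^3 = (s + t)*(2*s^2 + 6*s*t + 5*t^2) splits into three distinct lines over C (the quadratic factor has nonzero discriminant), so D_4.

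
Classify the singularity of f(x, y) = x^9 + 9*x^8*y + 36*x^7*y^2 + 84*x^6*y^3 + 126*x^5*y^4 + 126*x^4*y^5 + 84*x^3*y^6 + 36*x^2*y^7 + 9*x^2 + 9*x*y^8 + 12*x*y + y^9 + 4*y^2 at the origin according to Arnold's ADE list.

The Hessian of f at 0 has rank 1. Corank 1: A-series; mu = 8 gives A_8.

A_{8}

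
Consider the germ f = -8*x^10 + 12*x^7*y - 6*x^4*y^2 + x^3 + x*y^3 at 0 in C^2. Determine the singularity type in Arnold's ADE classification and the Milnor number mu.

Type E_7, Milnor number mu = 7.

The Hessian of f at 0 has rank 0. Corank 2; j^3 = x^3 is a perfect cube, so E-series; the 4-jet and mu = 7 give E_7.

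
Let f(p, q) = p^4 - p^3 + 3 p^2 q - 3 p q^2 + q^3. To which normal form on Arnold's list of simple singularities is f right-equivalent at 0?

E_6

The Hessian of f at 0 has rank 0. Corank 2; j^3 = -(p - q)^3 is a perfect cube, so E-series; the 4-jet and mu = 6 give E_6.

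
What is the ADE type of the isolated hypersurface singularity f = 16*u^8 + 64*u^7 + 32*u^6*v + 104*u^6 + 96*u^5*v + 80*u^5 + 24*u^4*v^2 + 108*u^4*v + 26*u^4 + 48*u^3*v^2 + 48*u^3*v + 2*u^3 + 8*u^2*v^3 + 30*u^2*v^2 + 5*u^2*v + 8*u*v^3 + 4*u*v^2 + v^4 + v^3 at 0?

The Hessian of f at 0 has rank 0. Corank 2; j^3 = (u + v)^2*(2*u + v) has shape L^2 M (L != M), so D-series; mu = 5 gives D_5.

D_{5}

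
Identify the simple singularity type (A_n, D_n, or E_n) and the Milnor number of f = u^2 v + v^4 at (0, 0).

Type D_{5}, Milnor number mu = 5.

The Hessian of f at 0 has rank 0. Corank 2; j^3 = u^2*v has shape L^2 M (L != M), so D-series; mu = 5 gives D_5.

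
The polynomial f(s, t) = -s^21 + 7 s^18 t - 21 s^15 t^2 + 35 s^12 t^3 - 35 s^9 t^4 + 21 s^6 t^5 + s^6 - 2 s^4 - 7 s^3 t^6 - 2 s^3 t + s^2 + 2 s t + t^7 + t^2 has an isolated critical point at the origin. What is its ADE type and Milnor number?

Type A6, Milnor number mu = 6.

The Hessian of f at 0 has rank 1. Corank 1: A-series; mu = 6 gives A_6.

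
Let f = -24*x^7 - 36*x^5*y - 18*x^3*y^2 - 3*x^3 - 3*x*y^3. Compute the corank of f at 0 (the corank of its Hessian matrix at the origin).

2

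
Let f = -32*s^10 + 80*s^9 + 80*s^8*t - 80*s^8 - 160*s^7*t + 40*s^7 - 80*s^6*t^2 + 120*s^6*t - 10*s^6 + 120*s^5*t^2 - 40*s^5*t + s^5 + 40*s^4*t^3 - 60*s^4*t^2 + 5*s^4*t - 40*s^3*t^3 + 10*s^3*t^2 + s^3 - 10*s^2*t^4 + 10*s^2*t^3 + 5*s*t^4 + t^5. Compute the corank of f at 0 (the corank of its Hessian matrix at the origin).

The Hessian at 0 is [[0, 0], [0, 0]] of rank 0; hence corank 2.

2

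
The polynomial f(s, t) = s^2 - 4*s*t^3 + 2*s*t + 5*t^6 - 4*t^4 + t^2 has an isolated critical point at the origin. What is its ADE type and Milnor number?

Type A5, Milnor number mu = 5.

The Hessian of f at 0 has rank 1. Corank 1: A-series; mu = 5 gives A_5.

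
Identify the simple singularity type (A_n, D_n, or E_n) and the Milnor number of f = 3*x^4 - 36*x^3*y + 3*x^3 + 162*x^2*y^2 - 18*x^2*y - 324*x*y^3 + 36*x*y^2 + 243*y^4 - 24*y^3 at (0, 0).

The Hessian of f at 0 is [[0, 0], [0, 0]] with rank 0, so corank 2. A Groebner basis of the Jacobian ideal J(f) in C{x,y} is {y^4, x*y^2 - 7*y^3/3, x^2 - 4*x*y + 4*y^2}; counting standard monomials gives mu = 6. Corank 2; j^3 = 3*(x - 2*y)^3 is a perfect cube, so E-series; the 4-jet and mu = 6 give E_6.

Type E6, Milnor number mu = 6.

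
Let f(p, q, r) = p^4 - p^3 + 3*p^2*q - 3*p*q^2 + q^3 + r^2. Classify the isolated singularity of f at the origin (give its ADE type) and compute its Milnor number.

The Hessian of f at 0 has rank 1. Corank 2; j^3 = -(p - q)^3 is a perfect cube, so E-series; the 4-jet and mu = 6 give E_6.

Type E6, Milnor number mu = 6.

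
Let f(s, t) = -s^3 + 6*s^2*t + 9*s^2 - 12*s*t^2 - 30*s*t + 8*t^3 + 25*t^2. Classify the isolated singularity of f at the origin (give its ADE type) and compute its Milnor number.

Type A_{2}, Milnor number mu = 2.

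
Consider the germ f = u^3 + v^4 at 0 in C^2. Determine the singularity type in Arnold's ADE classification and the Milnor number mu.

Type E_{6}, Milnor number mu = 6.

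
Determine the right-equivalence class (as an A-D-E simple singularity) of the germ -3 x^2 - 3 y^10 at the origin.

A9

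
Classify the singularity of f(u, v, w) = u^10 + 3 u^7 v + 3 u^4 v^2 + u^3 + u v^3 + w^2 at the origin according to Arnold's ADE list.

E7

The Hessian of f at 0 has rank 1. Corank 2; j^3 = u^3 is a perfect cube, so E-series; the 4-jet and mu = 7 give E_7.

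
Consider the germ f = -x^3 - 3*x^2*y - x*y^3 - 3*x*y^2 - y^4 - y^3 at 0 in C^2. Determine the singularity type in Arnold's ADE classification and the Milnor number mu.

The Hessian of f at 0 has rank 0. Corank 2; j^3 = -(x + y)^3 is a perfect cube, so E-series; the 4-jet and mu = 7 give E_7.

Type E_7, Milnor number mu = 7.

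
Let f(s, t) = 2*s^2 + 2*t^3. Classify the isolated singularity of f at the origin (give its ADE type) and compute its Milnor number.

The Hessian of f at 0 has rank 1. Corank 1: A-series; mu = 2 gives A_2.

Type A2, Milnor number mu = 2.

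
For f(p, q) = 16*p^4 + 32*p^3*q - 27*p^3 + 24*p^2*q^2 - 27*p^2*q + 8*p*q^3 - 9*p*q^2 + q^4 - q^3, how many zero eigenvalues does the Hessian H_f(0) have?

2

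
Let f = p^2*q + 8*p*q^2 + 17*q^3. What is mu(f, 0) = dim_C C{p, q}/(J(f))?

4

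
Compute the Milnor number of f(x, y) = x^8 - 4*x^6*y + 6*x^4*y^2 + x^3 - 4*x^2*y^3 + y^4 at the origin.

6

The Hessian of f at 0 has rank 0. Corank 2; j^3 = x^3 is a perfect cube, so E-series; the 4-jet and mu = 6 give E_6.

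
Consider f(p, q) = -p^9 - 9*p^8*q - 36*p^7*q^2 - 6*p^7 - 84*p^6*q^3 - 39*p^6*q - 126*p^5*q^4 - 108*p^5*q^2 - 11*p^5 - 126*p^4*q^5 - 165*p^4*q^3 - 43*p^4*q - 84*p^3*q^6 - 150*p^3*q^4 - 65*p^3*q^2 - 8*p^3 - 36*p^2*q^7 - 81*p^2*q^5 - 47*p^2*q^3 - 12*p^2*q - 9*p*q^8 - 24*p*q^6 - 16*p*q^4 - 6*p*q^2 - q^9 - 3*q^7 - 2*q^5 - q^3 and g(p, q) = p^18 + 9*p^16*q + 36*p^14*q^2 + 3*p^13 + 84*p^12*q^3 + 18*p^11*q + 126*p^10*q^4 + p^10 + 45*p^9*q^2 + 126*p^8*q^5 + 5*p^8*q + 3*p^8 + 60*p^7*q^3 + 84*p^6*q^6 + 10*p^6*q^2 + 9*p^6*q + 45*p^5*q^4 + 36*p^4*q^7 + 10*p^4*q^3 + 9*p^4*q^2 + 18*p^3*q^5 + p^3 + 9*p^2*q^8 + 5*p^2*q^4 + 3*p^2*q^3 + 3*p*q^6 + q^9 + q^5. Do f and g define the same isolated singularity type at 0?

Yes.

The Hessian of f at 0 is [[0, 0], [0, 0]] with rank 0, so corank 2. A Groebner basis of the Jacobian ideal J(f) in C{p,q} is {40*p^2 + p*q^3 + 40*p*q + 10*q^2, -64*p^2 - 64*p*q + q^4 - 16*q^2, p^3 - 3*p*q^2/4 - q^3/4, p^2*q + p*q^2 + q^3/4}; counting standard monomials gives mu = 8. Corank 2; j^3 = -(2*p + q)^3 is a perfect cube, so E-series; the 5-jet and mu = 8 give E_8. The Hessian of g at 0 is [[0, 0], [0, 0]] with rank 0, so corank 2. A Groebner basis of the Jacobian ideal J(g) in C{p,q} is {p^2/2 + p*q^3, q^4, p^3, p^2*q}; counting standard monomials gives mu = 8. Corank 2; j^3 = p^3 is a perfect cube, so E-series; the 5-jet and mu = 8 give E_8. Both have type E_8, hence right-equivalent.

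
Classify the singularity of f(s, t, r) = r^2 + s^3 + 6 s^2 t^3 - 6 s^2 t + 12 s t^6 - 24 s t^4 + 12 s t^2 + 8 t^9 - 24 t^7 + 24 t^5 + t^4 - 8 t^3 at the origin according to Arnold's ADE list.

E_{6}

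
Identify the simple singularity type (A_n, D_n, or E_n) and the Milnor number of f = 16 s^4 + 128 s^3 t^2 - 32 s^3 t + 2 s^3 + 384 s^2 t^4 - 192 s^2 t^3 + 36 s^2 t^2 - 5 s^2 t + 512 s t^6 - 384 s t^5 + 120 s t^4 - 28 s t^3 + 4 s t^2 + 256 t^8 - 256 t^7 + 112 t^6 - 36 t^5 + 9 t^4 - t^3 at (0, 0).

The Hessian of f at 0 has rank 0. Corank 2; j^3 = (s - t)^2*(2*s - t) has shape L^2 M (L != M), so D-series; mu = 5 gives D_5.

Type D_{5}, Milnor number mu = 5.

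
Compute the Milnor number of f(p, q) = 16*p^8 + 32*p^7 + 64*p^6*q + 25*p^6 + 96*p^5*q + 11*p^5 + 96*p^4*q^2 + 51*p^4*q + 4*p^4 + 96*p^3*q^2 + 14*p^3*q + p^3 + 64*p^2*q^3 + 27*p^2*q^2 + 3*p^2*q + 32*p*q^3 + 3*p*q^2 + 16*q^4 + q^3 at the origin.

6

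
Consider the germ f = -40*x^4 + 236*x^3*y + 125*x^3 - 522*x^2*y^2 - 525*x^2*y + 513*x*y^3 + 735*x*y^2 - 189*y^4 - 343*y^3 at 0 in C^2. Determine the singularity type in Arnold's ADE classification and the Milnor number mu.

Type E_7, Milnor number mu = 7.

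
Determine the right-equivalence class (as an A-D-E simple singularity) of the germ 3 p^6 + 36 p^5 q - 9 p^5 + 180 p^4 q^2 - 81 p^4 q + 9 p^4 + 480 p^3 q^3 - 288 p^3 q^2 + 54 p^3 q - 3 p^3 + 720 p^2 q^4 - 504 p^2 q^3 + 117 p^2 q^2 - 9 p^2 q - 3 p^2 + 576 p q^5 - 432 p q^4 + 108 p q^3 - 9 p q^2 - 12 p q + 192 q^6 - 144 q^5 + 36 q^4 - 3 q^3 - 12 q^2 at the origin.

A_2

The Hessian of f at 0 has rank 1. Corank 1: A-series; mu = 2 gives A_2.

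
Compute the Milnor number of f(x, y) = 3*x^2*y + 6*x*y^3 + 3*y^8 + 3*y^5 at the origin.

The Hessian of f at 0 has rank 0. Corank 2; j^3 = 3*x^2*y has shape L^2 M (L != M), so D-series; mu = 9 gives D_9.

9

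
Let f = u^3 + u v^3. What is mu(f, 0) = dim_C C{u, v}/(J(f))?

7

The Hessian of f at 0 is [[0, 0], [0, 0]] with rank 0, so corank 2. A Groebner basis of the Jacobian ideal J(f) in C{u,v} is {u^3, u*v^2, 3*u^2 + v^3}; counting standard monomials gives mu = 7. Corank 2; j^3 = u^3 is a perfect cube, so E-series; the 4-jet and mu = 7 give E_7.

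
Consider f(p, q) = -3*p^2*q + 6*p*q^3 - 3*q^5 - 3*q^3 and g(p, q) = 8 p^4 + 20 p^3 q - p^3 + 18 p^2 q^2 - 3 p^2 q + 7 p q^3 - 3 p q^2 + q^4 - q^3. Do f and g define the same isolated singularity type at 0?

The Hessian of f at 0 is [[0, 0], [0, 0]] with rank 0, so corank 2. A Groebner basis of the Jacobian ideal J(f) in C{p,q} is {q^3, p^2 + 3*q^2, p*q}; counting standard monomials gives mu = 4. Corank 2; j^3 = -3*q*(p^2 + q^2) splits into three distinct lines over C (the quadratic factor has nonzero discriminant), so D_4. The Hessian of g at 0 is [[0, 0], [0, 0]] with rank 0, so corank 2. A Groebner basis of the Jacobian ideal J(g) in C{p,q} is {3*p^2/4 + 3*p*q/2 + q^4 + q^3/4 + 3*q^2/4, p^3 - 9*p^2/4 - 9*p*q/2 + q^3/4 - 9*q^2/4, p^2*q + 7*p^2/4 + 7*p*q/2 - 5*q^3/12 + 7*q^2/4, -p^2 + p*q^2 - 2*p*q + 2*q^3/3 - q^2}; counting standard monomials gives mu = 7. Corank 2; j^3 = -(p + q)^3 is a perfect cube, so E-series; the 4-jet and mu = 7 give E_7. f is D_4 but g is E_7, hence not right-equivalent.

No.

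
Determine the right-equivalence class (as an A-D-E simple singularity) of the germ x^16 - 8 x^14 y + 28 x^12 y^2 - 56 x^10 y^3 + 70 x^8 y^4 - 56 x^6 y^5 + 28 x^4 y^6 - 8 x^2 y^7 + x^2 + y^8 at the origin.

A_{7}

The Hessian of f at 0 has rank 1. Corank 1: A-series; mu = 7 gives A_7.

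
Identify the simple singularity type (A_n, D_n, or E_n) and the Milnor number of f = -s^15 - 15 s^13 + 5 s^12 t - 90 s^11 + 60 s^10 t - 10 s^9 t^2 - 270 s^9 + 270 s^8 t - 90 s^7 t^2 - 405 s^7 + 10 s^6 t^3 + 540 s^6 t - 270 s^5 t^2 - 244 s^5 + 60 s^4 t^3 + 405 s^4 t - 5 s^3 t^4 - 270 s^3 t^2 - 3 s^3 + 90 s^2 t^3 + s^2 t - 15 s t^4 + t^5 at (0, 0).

Type D6, Milnor number mu = 6.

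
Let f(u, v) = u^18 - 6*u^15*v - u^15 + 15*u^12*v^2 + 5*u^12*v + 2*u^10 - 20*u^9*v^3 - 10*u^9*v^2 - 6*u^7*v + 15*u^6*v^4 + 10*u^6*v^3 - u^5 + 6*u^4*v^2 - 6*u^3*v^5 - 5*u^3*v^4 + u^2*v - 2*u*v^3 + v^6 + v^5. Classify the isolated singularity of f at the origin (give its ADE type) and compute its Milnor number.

Type D_{7}, Milnor number mu = 7.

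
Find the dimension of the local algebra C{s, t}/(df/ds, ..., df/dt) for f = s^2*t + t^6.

7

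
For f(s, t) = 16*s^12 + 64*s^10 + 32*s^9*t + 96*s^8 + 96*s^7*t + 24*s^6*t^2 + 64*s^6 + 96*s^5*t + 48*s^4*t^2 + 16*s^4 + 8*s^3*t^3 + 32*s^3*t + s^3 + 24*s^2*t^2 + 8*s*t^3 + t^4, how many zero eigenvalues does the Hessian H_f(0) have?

Hessian at 0 has rank 0.

2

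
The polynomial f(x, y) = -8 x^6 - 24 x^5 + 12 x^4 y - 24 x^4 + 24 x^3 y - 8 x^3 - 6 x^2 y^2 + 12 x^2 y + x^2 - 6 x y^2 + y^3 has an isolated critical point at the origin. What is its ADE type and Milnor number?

The Hessian of f at 0 has rank 1. Corank 1: A-series; mu = 2 gives A_2.

Type A_{2}, Milnor number mu = 2.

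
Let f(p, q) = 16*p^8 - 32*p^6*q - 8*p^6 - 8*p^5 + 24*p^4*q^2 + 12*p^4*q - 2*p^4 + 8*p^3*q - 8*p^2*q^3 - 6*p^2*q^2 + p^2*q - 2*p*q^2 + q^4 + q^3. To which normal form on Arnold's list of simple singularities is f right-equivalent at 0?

The Hessian of f at 0 has rank 0. Corank 2; j^3 = q*(p - q)^2 has shape L^2 M (L != M), so D-series; mu = 5 gives D_5.

D_{5}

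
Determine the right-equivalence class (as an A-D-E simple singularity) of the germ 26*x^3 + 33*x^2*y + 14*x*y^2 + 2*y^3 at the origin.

D4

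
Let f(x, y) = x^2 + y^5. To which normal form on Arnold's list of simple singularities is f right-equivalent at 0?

A_{4}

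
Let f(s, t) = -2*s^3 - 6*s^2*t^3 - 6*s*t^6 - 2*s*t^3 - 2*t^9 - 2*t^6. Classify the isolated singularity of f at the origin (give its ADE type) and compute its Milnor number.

Type E7, Milnor number mu = 7.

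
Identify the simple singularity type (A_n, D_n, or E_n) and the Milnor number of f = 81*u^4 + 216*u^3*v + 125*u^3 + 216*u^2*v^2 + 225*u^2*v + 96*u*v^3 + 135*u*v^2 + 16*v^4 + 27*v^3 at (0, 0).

The Hessian of f at 0 has rank 0. Corank 2; j^3 = (5*u + 3*v)^3 is a perfect cube, so E-series; the 4-jet and mu = 6 give E_6.

Type E_{6}, Milnor number mu = 6.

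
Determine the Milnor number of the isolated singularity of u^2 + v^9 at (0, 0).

8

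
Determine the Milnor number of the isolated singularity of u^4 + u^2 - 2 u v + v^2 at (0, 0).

The Hessian of f at 0 is [[2, -2], [-2, 2]] with rank 1, so corank 1. A Groebner basis of the Jacobian ideal J(f) in C{u,v} is {v^3, u - v}; counting standard monomials gives mu = 3. Corank 1: A-series; mu = 3 gives A_3.

3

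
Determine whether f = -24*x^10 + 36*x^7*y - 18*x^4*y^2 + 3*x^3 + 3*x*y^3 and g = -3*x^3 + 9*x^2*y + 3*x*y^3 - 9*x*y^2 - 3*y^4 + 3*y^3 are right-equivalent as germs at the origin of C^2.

Yes.

The Hessian of f at 0 is [[0, 0], [0, 0]] with rank 0, so corank 2. A Groebner basis of the Jacobian ideal J(f) in C{x,y} is {x^3, x*y^2, 3*x^2 + y^3}; counting standard monomials gives mu = 7. Corank 2; j^3 = 3*x^3 is a perfect cube, so E-series; the 4-jet and mu = 7 give E_7. The Hessian of g at 0 is [[0, 0], [0, 0]] with rank 0, so corank 2. A Groebner basis of the Jacobian ideal J(g) in C{x,y} is {x^3 - 3*x^2*y + 6*x^2 - 12*x*y + 6*y^2, -3*x^2 + x*y^2 + 6*x*y - 3*y^2, -3*x^2 + 6*x*y + y^3 - 3*y^2}; counting standard monomials gives mu = 7. Corank 2; j^3 = -3*(x - y)^3 is a perfect cube, so E-series; the 4-jet and mu = 7 give E_7. Both have type E_7, hence right-equivalent.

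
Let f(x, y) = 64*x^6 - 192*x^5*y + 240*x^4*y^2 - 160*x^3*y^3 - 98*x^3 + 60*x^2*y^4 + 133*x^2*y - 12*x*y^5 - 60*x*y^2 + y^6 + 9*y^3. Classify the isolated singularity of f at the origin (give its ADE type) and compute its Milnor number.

Type D_{7}, Milnor number mu = 7.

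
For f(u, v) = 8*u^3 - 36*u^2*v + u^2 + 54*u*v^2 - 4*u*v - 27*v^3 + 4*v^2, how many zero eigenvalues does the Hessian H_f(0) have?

1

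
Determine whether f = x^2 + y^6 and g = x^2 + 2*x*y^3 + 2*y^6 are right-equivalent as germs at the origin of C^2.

Yes.

The Hessian of f at 0 has rank 1. Corank 1: A-series; mu = 5 gives A_5. The Hessian of g at 0 has rank 1. Corank 1: A-series; mu = 5 gives A_5. Both have type A_5, hence right-equivalent.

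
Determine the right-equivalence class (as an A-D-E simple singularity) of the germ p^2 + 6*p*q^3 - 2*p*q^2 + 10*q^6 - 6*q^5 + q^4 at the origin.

A5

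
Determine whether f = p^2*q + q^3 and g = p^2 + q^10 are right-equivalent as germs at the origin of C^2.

No.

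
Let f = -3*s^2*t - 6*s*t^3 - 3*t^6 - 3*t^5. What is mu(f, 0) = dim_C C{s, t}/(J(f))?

7

The Hessian of f at 0 is [[0, 0], [0, 0]] with rank 0, so corank 2. A Groebner basis of the Jacobian ideal J(f) in C{s,t} is {s^3, s^2*t + s^2/6 + s*t^2/6, s*t + t^3}; counting standard monomials gives mu = 7. Corank 2; j^3 = -3*s^2*t has shape L^2 M (L != M), so D-series; mu = 7 gives D_7.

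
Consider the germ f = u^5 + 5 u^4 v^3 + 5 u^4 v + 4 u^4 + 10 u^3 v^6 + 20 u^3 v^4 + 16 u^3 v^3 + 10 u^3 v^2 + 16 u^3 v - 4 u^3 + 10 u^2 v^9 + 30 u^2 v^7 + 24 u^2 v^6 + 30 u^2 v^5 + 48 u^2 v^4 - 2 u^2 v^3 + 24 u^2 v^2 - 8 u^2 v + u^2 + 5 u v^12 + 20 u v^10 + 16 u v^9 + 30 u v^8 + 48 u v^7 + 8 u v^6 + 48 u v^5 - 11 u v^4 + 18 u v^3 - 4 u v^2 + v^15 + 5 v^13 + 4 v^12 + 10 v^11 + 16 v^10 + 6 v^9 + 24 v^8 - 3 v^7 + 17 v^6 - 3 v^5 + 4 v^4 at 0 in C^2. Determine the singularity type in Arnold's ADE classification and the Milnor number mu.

The Hessian of f at 0 has rank 1. Corank 1: A-series; mu = 4 gives A_4.

Type A_4, Milnor number mu = 4.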